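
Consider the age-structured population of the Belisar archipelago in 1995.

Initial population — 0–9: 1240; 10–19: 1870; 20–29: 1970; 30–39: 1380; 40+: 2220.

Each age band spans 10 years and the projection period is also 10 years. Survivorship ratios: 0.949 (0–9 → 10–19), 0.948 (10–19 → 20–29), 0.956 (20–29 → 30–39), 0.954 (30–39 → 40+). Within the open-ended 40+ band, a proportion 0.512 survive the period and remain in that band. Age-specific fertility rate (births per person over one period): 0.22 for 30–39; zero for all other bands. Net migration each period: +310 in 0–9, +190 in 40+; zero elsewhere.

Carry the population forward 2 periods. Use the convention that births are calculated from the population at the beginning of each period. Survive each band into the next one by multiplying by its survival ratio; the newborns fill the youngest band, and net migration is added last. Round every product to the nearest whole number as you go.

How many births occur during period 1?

Numbering the bands 1..5 from youngest to oldest:
— Period 1 —
Births: 1380 * 0.22 = 304
Band 2: 1240 * 0.949 = 1177
Band 3: 1870 * 0.948 = 1773
Band 4: 1970 * 0.956 = 1883
Band 5: 1380 * 0.954 + 2220 * 0.512 = 1317 + 1137 = 2454
Net migration: Band 1 + 310 → 614; Band 5 + 190 → 2644
→ [614, 1177, 1773, 1883, 2644]

304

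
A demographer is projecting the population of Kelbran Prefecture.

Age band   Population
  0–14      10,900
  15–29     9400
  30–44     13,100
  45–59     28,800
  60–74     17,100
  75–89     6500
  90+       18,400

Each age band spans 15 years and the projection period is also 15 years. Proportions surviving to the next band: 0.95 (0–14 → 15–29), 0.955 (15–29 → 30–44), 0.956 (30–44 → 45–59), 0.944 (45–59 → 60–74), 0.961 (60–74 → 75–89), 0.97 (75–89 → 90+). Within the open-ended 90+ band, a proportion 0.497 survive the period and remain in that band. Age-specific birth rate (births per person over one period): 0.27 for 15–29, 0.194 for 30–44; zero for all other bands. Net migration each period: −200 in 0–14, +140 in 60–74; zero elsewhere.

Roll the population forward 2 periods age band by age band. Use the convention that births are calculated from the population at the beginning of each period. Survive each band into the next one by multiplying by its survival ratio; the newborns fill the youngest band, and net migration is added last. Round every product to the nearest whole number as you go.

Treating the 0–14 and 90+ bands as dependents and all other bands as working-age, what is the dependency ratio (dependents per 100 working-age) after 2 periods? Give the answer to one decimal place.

45.6

[period 1]
Births: 9400 × 0.27 = 2538, 13100 × 0.194 = 2541 ⇒ total 5079
15–29: 10900 × 0.95 = 10355
30–44: 9400 × 0.955 = 8977
45–59: 13100 × 0.956 = 12524
60–74: 28800 × 0.944 = 27187
75–89: 17100 × 0.961 = 16433
90+: 6500 × 0.97 + 18400 × 0.497 = 6305 + 9145 = 15450
Net migration: 0–14 − 200 → 4879; 60–74 + 140 → 27327
End of period: [4879, 10355, 8977, 12524, 27327, 16433, 15450]
[period 2]
Births: 10355 × 0.27 = 2796, 8977 × 0.194 = 1742 ⇒ total 4538
15–29: 4879 × 0.95 = 4635
30–44: 10355 × 0.955 = 9889
45–59: 8977 × 0.956 = 8582
60–74: 12524 × 0.944 = 11823
75–89: 27327 × 0.961 = 26261
90+: 16433 × 0.97 + 15450 × 0.497 = 15940 + 7679 = 23619
Net migration: 0–14 − 200 → 4338; 60–74 + 140 → 11963
End of period: [4338, 4635, 9889, 8582, 11963, 26261, 23619]
Dependents (band 0–14 + band 90+) = 4338 + 23619 = 27957; working-age = 61330; ratio = 27957/61330 × 100 = 45.6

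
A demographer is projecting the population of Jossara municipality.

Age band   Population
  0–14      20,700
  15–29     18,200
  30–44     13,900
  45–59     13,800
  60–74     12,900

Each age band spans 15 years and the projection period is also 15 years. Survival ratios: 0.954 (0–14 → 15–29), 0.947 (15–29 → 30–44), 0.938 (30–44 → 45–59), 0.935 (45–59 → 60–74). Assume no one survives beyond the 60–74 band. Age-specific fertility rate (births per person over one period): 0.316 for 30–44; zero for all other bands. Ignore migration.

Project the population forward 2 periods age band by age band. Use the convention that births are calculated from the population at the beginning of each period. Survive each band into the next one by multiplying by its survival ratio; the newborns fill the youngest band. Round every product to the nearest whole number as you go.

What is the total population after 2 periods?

Period 1:
Births: 13900 × 0.316 = 4392
15–29: 20700 × 0.954 = 19748
30–44: 18200 × 0.947 = 17235
45–59: 13900 × 0.938 = 13038
60–74: 13800 × 0.935 = 12903
Population now: 0–14=4392, 15–29=19748, 30–44=17235, 45–59=13038, 60–74=12903
Period 2:
Births: 17235 × 0.316 = 5446
15–29: 4392 × 0.954 = 4190
30–44: 19748 × 0.947 = 18701
45–59: 17235 × 0.938 = 16166
60–74: 13038 × 0.935 = 12191
Population now: 0–14=5446, 15–29=4190, 30–44=18701, 45–59=16166, 60–74=12191
Total after period 2: 5446 + 4190 + 18701 + 16166 + 12191 = 56694

56694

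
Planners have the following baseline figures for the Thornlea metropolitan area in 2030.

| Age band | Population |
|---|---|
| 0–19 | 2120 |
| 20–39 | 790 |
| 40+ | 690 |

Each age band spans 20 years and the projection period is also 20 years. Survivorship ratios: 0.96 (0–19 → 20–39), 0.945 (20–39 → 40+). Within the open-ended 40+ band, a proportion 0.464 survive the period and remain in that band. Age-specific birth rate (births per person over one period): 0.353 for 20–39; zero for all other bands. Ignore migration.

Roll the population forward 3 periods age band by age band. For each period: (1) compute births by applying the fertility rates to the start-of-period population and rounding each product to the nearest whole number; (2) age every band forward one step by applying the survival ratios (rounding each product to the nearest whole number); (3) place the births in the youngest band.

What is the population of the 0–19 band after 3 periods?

95

Period 1.
Births: 790 × 0.353 = 279
20–39: 2120 × 0.96 = 2035
40+: 790 × 0.945 + 690 × 0.464 = 747 + 320 = 1067
Population now: 0–19=279, 20–39=2035, 40+=1067
Period 2.
Births: 2035 × 0.353 = 718
20–39: 279 × 0.96 = 268
40+: 2035 × 0.945 + 1067 × 0.464 = 1923 + 495 = 2418
Population now: 0–19=718, 20–39=268, 40+=2418
Period 3.
Births: 268 × 0.353 = 95
20–39: 718 × 0.96 = 689
40+: 268 × 0.945 + 2418 × 0.464 = 253 + 1122 = 1375
Population now: 0–19=95, 20–39=689, 40+=1375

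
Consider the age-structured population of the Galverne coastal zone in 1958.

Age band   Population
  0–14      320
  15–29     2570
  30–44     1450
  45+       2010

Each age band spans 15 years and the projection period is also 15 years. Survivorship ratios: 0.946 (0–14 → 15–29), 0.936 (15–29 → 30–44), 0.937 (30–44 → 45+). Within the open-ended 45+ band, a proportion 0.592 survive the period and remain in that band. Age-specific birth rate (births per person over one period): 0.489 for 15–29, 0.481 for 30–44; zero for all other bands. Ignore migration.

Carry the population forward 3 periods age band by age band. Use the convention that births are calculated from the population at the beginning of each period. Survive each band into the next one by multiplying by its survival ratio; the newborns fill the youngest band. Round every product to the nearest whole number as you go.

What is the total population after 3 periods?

6500

Period 1.
Births: 2570 × 0.489 = 1257, 1450 × 0.481 = 697 ⇒ total 1954
15–29: 320 × 0.946 = 303
30–44: 2570 × 0.936 = 2406
45+: 1450 × 0.937 + 2010 × 0.592 = 1359 + 1190 = 2549
→ [1954, 303, 2406, 2549]
Period 2.
Births: 303 × 0.489 = 148, 2406 × 0.481 = 1157 ⇒ total 1305
15–29: 1954 × 0.946 = 1848
30–44: 303 × 0.936 = 284
45+: 2406 × 0.937 + 2549 × 0.592 = 2254 + 1509 = 3763
→ [1305, 1848, 284, 3763]
Period 3.
Births: 1848 × 0.489 = 904, 284 × 0.481 = 137 ⇒ total 1041
15–29: 1305 × 0.946 = 1235
30–44: 1848 × 0.936 = 1730
45+: 284 × 0.937 + 3763 × 0.592 = 266 + 2228 = 2494
→ [1041, 1235, 1730, 2494]
Total after period 3: 1041 + 1235 + 1730 + 2494 = 6500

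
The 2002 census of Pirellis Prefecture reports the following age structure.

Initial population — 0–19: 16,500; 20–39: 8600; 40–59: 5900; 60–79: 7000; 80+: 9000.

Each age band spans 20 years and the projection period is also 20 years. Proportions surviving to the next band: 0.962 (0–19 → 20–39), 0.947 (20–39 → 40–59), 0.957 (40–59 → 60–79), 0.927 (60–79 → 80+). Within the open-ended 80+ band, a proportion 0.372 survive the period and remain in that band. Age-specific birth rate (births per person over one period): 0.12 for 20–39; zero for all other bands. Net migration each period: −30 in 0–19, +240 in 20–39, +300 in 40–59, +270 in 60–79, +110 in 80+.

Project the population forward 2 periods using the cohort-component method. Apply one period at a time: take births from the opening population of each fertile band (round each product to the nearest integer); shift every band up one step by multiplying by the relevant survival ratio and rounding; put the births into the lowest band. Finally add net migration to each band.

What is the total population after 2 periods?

Let group 1 be 0–19 through group 5 = 80+.
After projecting period 1:
Births: 8600 * 0.12 = 1032
Group 2: 16500 * 0.962 = 15873
Group 3: 8600 * 0.947 = 8144
Group 4: 5900 * 0.957 = 5646
Group 5: 7000 * 0.927 + 9000 * 0.372 = 6489 + 3348 = 9837
Net migration: Group 1 − 30 → 1002; Group 2 + 240 → 16113; Group 3 + 300 → 8444; Group 4 + 270 → 5916; Group 5 + 110 → 9947
Giving 1002 / 16113 / 8444 / 5916 / 9947.
After projecting period 2:
Births: 16113 * 0.12 = 1934
Group 2: 1002 * 0.962 = 964
Group 3: 16113 * 0.947 = 15259
Group 4: 8444 * 0.957 = 8081
Group 5: 5916 * 0.927 + 9947 * 0.372 = 5484 + 3700 = 9184
Net migration: Group 1 − 30 → 1904; Group 2 + 240 → 1204; Group 3 + 300 → 15559; Group 4 + 270 → 8351; Group 5 + 110 → 9294
Giving 1904 / 1204 / 15559 / 8351 / 9294.
Total after period 2: 1904 + 1204 + 15559 + 8351 + 9294 = 36312

36312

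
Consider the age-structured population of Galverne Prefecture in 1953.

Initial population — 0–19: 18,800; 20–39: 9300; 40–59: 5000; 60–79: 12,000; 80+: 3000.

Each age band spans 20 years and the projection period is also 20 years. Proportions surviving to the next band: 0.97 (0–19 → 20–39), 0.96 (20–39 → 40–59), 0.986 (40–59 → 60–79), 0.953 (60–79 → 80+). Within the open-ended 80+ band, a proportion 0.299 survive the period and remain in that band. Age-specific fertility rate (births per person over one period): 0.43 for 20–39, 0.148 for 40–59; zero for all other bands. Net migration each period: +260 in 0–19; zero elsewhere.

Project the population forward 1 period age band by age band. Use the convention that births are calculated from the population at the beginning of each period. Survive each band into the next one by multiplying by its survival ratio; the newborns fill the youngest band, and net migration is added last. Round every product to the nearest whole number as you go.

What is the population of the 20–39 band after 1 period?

After projecting period 1:
Births: 9300 * 0.43 = 3999 ; 5000 * 0.148 = 740 → 4739
20–39: 18800 * 0.97 = 18236
40–59: 9300 * 0.96 = 8928
60–79: 5000 * 0.986 = 4930
80+: 12000 * 0.953 + 3000 * 0.299 = 11436 + 897 = 12333
Net migration: 0–19 + 260 → 4999
Population now: 0–19=4999, 20–39=18236, 40–59=8928, 60–79=4930, 80+=12333

18236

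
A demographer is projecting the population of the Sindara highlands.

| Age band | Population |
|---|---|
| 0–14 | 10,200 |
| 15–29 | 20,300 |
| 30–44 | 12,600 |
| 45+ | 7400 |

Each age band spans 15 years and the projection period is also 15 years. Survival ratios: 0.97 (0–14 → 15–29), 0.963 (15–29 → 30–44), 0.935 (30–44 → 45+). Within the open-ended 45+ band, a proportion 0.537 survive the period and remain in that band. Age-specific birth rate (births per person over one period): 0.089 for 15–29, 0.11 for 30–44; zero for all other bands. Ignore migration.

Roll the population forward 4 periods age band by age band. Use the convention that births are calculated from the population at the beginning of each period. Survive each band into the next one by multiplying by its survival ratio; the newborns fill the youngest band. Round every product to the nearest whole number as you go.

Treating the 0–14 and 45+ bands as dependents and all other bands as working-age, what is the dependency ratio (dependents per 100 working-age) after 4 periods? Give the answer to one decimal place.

385.7

Let group 1 be 0–14 through group 4 = 45+.
Period 1:
Births: 20300 × 0.089 = 1807  |  12600 × 0.11 = 1386 → total 3193
Group 2: 10200 × 0.97 = 9894
Group 3: 20300 × 0.963 = 19549
Group 4: 12600 × 0.935 + 7400 × 0.537 = 11781 + 3974 = 15755
Giving 3193 / 9894 / 19549 / 15755.
Period 2:
Births: 9894 × 0.089 = 881  |  19549 × 0.11 = 2150 → total 3031
Group 2: 3193 × 0.97 = 3097
Group 3: 9894 × 0.963 = 9528
Group 4: 19549 × 0.935 + 15755 × 0.537 = 18278 + 8460 = 26738
Giving 3031 / 3097 / 9528 / 26738.
Period 3:
Births: 3097 × 0.089 = 276  |  9528 × 0.11 = 1048 → total 1324
Group 2: 3031 × 0.97 = 2940
Group 3: 3097 × 0.963 = 2982
Group 4: 9528 × 0.935 + 26738 × 0.537 = 8909 + 14358 = 23267
Giving 1324 / 2940 / 2982 / 23267.
Period 4:
Births: 2940 × 0.089 = 262  |  2982 × 0.11 = 328 → total 590
Group 2: 1324 × 0.97 = 1284
Group 3: 2940 × 0.963 = 2831
Group 4: 2982 × 0.935 + 23267 × 0.537 = 2788 + 12494 = 15282
Giving 590 / 1284 / 2831 / 15282.
Dependents (band 0–14 + band 45+) = 590 + 15282 = 15872; working-age = 4115; ratio = 15872/4115 × 100 = 385.7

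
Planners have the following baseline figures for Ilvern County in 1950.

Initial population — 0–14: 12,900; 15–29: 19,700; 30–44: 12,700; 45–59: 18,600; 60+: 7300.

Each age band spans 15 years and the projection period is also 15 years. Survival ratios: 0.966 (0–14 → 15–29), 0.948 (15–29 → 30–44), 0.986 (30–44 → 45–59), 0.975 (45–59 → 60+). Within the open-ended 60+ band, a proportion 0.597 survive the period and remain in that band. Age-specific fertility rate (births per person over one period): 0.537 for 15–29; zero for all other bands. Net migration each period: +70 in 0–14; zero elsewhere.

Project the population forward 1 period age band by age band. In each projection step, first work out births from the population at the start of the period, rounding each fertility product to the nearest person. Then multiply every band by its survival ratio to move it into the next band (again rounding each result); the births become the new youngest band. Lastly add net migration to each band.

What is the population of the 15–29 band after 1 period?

12461

Call the groups 1 to 5, youngest first.
Period 1.
Births: 19700 × 0.537 = 10579
Group 2: 12900 × 0.966 = 12461
Group 3: 19700 × 0.948 = 18676
Group 4: 12700 × 0.986 = 12522
Group 5: 18600 × 0.975 + 7300 × 0.597 = 18135 + 4358 = 22493
Net migration: Group 1 + 70 → 10649
End of period: [10649, 12461, 18676, 12522, 22493]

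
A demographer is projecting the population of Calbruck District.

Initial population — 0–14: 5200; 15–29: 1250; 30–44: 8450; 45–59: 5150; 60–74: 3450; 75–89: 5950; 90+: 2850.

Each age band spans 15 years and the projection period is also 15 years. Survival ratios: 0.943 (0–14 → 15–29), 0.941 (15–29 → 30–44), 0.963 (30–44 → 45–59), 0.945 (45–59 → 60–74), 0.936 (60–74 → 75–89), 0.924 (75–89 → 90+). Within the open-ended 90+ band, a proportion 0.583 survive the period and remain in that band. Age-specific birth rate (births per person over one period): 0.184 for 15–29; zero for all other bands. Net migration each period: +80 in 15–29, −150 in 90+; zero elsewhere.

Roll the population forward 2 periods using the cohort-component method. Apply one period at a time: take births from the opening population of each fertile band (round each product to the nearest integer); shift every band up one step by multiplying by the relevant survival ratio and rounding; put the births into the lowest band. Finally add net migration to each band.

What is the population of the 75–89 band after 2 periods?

Call the bands 1 to 7, youngest first.
[period 1]
Births: 1250 × 0.184 = 230
Band 2: 5200 × 0.943 = 4904
Band 3: 1250 × 0.941 = 1176
Band 4: 8450 × 0.963 = 8137
Band 5: 5150 × 0.945 = 4867
Band 6: 3450 × 0.936 = 3229
Band 7: 5950 × 0.924 + 2850 × 0.583 = 5498 + 1662 = 7160
Net migration: Band 2 + 80 → 4984; Band 7 − 150 → 7010
Giving 230 / 4984 / 1176 / 8137 / 4867 / 3229 / 7010.
[period 2]
Births: 4984 × 0.184 = 917
Band 2: 230 × 0.943 = 217
Band 3: 4984 × 0.941 = 4690
Band 4: 1176 × 0.963 = 1132
Band 5: 8137 × 0.945 = 7689
Band 6: 4867 × 0.936 = 4556
Band 7: 3229 × 0.924 + 7010 × 0.583 = 2984 + 4087 = 7071
Net migration: Band 2 + 80 → 297; Band 7 − 150 → 6921
Giving 917 / 297 / 4690 / 1132 / 7689 / 4556 / 6921.

4556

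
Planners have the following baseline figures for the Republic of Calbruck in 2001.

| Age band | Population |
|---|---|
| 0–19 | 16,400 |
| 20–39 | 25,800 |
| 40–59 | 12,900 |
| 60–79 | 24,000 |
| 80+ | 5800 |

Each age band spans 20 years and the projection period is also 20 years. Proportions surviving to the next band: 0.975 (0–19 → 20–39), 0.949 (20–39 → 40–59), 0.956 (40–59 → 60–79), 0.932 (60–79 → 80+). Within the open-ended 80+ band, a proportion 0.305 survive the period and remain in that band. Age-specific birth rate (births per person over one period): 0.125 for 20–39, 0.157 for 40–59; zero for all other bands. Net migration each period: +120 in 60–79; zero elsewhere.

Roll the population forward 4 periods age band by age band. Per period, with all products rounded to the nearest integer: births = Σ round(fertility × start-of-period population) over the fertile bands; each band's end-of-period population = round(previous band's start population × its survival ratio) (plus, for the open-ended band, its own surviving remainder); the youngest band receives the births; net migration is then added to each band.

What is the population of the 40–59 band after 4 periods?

5406

Let group 1 be 0–19 through group 5 = 80+.
Period 1:
Births: 25800 × 0.125 = 3225  |  12900 × 0.157 = 2025 → 5250
Group 2: 16400 × 0.975 = 15990
Group 3: 25800 × 0.949 = 24484
Group 4: 12900 × 0.956 = 12332
Group 5: 24000 × 0.932 + 5800 × 0.305 = 22368 + 1769 = 24137
Net migration: Group 4 + 120 → 12452
Giving 5250 / 15990 / 24484 / 12452 / 24137.
Period 2:
Births: 15990 × 0.125 = 1999  |  24484 × 0.157 = 3844 → 5843
Group 2: 5250 × 0.975 = 5119
Group 3: 15990 × 0.949 = 15175
Group 4: 24484 × 0.956 = 23407
Group 5: 12452 × 0.932 + 24137 × 0.305 = 11605 + 7362 = 18967
Net migration: Group 4 + 120 → 23527
Giving 5843 / 5119 / 15175 / 23527 / 18967.
Period 3:
Births: 5119 × 0.125 = 640  |  15175 × 0.157 = 2382 → 3022
Group 2: 5843 × 0.975 = 5697
Group 3: 5119 × 0.949 = 4858
Group 4: 15175 × 0.956 = 14507
Group 5: 23527 × 0.932 + 18967 × 0.305 = 21927 + 5785 = 27712
Net migration: Group 4 + 120 → 14627
Giving 3022 / 5697 / 4858 / 14627 / 27712.
Period 4:
Births: 5697 × 0.125 = 712  |  4858 × 0.157 = 763 → 1475
Group 2: 3022 × 0.975 = 2946
Group 3: 5697 × 0.949 = 5406
Group 4: 4858 × 0.956 = 4644
Group 5: 14627 × 0.932 + 27712 × 0.305 = 13632 + 8452 = 22084
Net migration: Group 4 + 120 → 4764
Giving 1475 / 2946 / 5406 / 4764 / 22084.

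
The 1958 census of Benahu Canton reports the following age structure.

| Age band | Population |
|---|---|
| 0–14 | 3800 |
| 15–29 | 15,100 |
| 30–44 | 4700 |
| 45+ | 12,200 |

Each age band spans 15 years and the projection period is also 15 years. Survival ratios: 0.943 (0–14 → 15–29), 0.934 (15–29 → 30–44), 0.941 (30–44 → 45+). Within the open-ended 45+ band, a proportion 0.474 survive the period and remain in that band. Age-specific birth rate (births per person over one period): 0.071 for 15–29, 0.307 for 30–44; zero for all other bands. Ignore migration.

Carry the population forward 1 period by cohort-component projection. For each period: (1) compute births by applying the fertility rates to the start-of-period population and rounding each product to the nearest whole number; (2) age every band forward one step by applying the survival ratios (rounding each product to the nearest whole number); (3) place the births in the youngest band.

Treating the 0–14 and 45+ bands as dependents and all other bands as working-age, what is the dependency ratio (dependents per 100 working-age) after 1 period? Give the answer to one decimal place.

71.9

Call the groups 1 to 4, youngest first.
After projecting period 1:
Births: 15100 × 0.071 = 1072, 4700 × 0.307 = 1443 → total 2515
Group 2: 3800 × 0.943 = 3583
Group 3: 15100 × 0.934 = 14103
Group 4: 4700 × 0.941 + 12200 × 0.474 = 4423 + 5783 = 10206
→ [2515, 3583, 14103, 10206]
Dependents (band 0–14 + band 45+) = 2515 + 10206 = 12721; working-age = 17686; ratio = 12721/17686 × 100 = 71.9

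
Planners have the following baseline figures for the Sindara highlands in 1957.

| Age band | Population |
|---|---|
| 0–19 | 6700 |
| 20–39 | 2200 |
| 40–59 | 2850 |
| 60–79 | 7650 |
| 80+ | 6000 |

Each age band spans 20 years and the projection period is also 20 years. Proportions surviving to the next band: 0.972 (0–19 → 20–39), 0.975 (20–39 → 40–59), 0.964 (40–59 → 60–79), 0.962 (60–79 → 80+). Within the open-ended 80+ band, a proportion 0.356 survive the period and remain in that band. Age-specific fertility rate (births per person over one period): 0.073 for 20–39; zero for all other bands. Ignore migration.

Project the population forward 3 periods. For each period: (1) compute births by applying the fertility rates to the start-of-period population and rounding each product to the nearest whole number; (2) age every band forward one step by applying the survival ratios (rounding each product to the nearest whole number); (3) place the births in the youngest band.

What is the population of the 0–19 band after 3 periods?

11

Let group 1 be 0–19 through group 5 = 80+.
[period 1]
Births: 2200 × 0.073 = 161
Group 2: 6700 × 0.972 = 6512
Group 3: 2200 × 0.975 = 2145
Group 4: 2850 × 0.964 = 2747
Group 5: 7650 × 0.962 + 6000 × 0.356 = 7359 + 2136 = 9495
End of period: [161, 6512, 2145, 2747, 9495]
[period 2]
Births: 6512 × 0.073 = 475
Group 2: 161 × 0.972 = 156
Group 3: 6512 × 0.975 = 6349
Group 4: 2145 × 0.964 = 2068
Group 5: 2747 × 0.962 + 9495 × 0.356 = 2643 + 3380 = 6023
End of period: [475, 156, 6349, 2068, 6023]
[period 3]
Births: 156 × 0.073 = 11
Group 2: 475 × 0.972 = 462
Group 3: 156 × 0.975 = 152
Group 4: 6349 × 0.964 = 6120
Group 5: 2068 × 0.962 + 6023 × 0.356 = 1989 + 2144 = 4133
End of period: [11, 462, 152, 6120, 4133]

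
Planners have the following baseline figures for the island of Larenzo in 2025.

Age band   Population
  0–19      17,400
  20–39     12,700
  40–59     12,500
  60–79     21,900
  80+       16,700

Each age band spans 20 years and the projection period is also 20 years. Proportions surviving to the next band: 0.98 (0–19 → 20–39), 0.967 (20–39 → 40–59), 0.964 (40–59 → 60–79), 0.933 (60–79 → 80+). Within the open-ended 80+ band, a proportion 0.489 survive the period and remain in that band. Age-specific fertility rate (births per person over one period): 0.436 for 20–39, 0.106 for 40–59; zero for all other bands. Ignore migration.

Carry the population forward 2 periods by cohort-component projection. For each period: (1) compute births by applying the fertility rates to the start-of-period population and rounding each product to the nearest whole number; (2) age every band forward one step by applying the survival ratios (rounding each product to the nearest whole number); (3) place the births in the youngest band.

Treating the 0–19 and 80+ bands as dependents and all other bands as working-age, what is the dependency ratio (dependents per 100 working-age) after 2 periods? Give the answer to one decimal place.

96.9

After projecting period 1:
Births: 12700 × 0.436 = 5537  |  12500 × 0.106 = 1325 → 6862
20–39: 17400 × 0.98 = 17052
40–59: 12700 × 0.967 = 12281
60–79: 12500 × 0.964 = 12050
80+: 21900 × 0.933 + 16700 × 0.489 = 20433 + 8166 = 28599
Giving 6862 / 17052 / 12281 / 12050 / 28599.
After projecting period 2:
Births: 17052 × 0.436 = 7435  |  12281 × 0.106 = 1302 → 8737
20–39: 6862 × 0.98 = 6725
40–59: 17052 × 0.967 = 16489
60–79: 12281 × 0.964 = 11839
80+: 12050 × 0.933 + 28599 × 0.489 = 11243 + 13985 = 25228
Giving 8737 / 6725 / 16489 / 11839 / 25228.
Dependents (band 0–19 + band 80+) = 8737 + 25228 = 33965; working-age = 35053; ratio = 33965/35053 × 100 = 96.9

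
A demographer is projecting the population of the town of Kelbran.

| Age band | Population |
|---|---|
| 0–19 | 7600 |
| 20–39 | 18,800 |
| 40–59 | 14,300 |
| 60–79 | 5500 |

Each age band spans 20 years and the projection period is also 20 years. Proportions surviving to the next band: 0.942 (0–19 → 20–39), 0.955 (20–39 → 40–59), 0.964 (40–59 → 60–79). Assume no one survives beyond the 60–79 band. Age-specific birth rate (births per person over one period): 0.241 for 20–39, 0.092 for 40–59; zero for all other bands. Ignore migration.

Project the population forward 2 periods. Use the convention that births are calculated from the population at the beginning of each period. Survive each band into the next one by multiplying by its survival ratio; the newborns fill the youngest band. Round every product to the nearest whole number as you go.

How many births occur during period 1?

5847

Call the bands 1 to 4, youngest first.
Period 1:
Births: 18800 * 0.241 = 4531  |  14300 * 0.092 = 1316 — total 5847
Band 2: 7600 * 0.942 = 7159
Band 3: 18800 * 0.955 = 17954
Band 4: 14300 * 0.964 = 13785
End of period: [5847, 7159, 17954, 13785]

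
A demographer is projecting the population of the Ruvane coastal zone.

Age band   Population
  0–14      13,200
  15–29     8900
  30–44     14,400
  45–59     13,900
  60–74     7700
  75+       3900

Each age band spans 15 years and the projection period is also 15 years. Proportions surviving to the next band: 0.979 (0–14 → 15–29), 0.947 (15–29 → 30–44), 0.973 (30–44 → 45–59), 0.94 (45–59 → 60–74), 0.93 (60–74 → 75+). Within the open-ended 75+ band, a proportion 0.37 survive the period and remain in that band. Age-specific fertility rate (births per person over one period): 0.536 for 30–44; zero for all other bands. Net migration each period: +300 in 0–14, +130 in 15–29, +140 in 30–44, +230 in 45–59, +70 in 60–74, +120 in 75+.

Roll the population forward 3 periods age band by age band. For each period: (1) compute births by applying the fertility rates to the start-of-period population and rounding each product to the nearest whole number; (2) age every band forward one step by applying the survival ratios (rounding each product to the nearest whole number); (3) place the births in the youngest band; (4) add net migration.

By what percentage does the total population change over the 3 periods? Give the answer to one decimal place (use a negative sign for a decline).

-5.6

(Bands numbered youngest = 1 to oldest = 6.)
Period 1.
Births: 14400 * 0.536 = 7718
Band 2: 13200 * 0.979 = 12923
Band 3: 8900 * 0.947 = 8428
Band 4: 14400 * 0.973 = 14011
Band 5: 13900 * 0.94 = 13066
Band 6: 7700 * 0.93 + 3900 * 0.37 = 7161 + 1443 = 8604
Net migration: Band 1 + 300 → 8018; Band 2 + 130 → 13053; Band 3 + 140 → 8568; Band 4 + 230 → 14241; Band 5 + 70 → 13136; Band 6 + 120 → 8724
→ [8018, 13053, 8568, 14241, 13136, 8724]
Period 2.
Births: 8568 * 0.536 = 4592
Band 2: 8018 * 0.979 = 7850
Band 3: 13053 * 0.947 = 12361
Band 4: 8568 * 0.973 = 8337
Band 5: 14241 * 0.94 = 13387
Band 6: 13136 * 0.93 + 8724 * 0.37 = 12216 + 3228 = 15444
Net migration: Band 1 + 300 → 4892; Band 2 + 130 → 7980; Band 3 + 140 → 12501; Band 4 + 230 → 8567; Band 5 + 70 → 13457; Band 6 + 120 → 15564
→ [4892, 7980, 12501, 8567, 13457, 15564]
Period 3.
Births: 12501 * 0.536 = 6701
Band 2: 4892 * 0.979 = 4789
Band 3: 7980 * 0.947 = 7557
Band 4: 12501 * 0.973 = 12163
Band 5: 8567 * 0.94 = 8053
Band 6: 13457 * 0.93 + 15564 * 0.37 = 12515 + 5759 = 18274
Net migration: Band 1 + 300 → 7001; Band 2 + 130 → 4919; Band 3 + 140 → 7697; Band 4 + 230 → 12393; Band 5 + 70 → 8123; Band 6 + 120 → 18394
→ [7001, 4919, 7697, 12393, 8123, 18394]
Total: 62000 → 58527; change = -3473; percentage change = -5.6%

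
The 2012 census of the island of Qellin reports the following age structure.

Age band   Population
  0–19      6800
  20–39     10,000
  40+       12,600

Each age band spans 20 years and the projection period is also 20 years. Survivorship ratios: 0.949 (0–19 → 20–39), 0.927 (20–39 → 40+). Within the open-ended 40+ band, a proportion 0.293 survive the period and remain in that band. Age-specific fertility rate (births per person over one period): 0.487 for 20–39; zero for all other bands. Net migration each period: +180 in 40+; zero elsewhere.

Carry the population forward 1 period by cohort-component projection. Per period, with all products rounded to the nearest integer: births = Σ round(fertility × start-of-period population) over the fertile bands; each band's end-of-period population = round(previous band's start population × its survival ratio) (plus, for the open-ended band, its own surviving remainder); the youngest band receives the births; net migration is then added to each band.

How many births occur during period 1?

Period 1:
Births: 10000 × 0.487 = 4870
20–39: 6800 × 0.949 = 6453
40+: 10000 × 0.927 + 12600 × 0.293 = 9270 + 3692 = 12962
Net migration: 40+ + 180 → 13142
Giving 4870 / 6453 / 13142.

4870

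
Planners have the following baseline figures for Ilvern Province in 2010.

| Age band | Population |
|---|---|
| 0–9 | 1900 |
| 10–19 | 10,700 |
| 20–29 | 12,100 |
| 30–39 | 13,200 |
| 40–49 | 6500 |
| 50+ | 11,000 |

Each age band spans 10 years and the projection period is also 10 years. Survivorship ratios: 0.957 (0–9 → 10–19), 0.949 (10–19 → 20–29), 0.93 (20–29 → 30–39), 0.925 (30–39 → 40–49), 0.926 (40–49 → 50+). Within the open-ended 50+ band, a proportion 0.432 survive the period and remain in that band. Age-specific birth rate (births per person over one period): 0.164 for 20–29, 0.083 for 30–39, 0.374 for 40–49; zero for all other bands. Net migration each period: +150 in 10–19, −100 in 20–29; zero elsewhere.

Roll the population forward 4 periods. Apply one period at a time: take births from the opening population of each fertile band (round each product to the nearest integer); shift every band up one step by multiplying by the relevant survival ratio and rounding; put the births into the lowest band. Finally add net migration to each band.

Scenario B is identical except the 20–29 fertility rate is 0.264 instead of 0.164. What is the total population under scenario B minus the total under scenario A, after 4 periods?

2898

Let group 1 be 0–9 through group 6 = 50+.
— Period 1 —
Births: 12100 * 0.164 = 1984, 13200 * 0.083 = 1096, 6500 * 0.374 = 2431 → total 5511
Group 2: 1900 * 0.957 = 1818
Group 3: 10700 * 0.949 = 10154
Group 4: 12100 * 0.93 = 11253
Group 5: 13200 * 0.925 = 12210
Group 6: 6500 * 0.926 + 11000 * 0.432 = 6019 + 4752 = 10771
Net migration: Group 2 + 150 → 1968; Group 3 − 100 → 10054
Giving 5511 / 1968 / 10054 / 11253 / 12210 / 10771.
— Period 2 —
Births: 10054 * 0.164 = 1649, 11253 * 0.083 = 934, 12210 * 0.374 = 4567 → total 7150
Group 2: 5511 * 0.957 = 5274
Group 3: 1968 * 0.949 = 1868
Group 4: 10054 * 0.93 = 9350
Group 5: 11253 * 0.925 = 10409
Group 6: 12210 * 0.926 + 10771 * 0.432 = 11306 + 4653 = 15959
Net migration: Group 2 + 150 → 5424; Group 3 − 100 → 1768
Giving 7150 / 5424 / 1768 / 9350 / 10409 / 15959.
— Period 3 —
Births: 1768 * 0.164 = 290, 9350 * 0.083 = 776, 10409 * 0.374 = 3893 → total 4959
Group 2: 7150 * 0.957 = 6843
Group 3: 5424 * 0.949 = 5147
Group 4: 1768 * 0.93 = 1644
Group 5: 9350 * 0.925 = 8649
Group 6: 10409 * 0.926 + 15959 * 0.432 = 9639 + 6894 = 16533
Net migration: Group 2 + 150 → 6993; Group 3 − 100 → 5047
Giving 4959 / 6993 / 5047 / 1644 / 8649 / 16533.
— Period 4 —
Births: 5047 * 0.164 = 828, 1644 * 0.083 = 136, 8649 * 0.374 = 3235 → total 4199
Group 2: 4959 * 0.957 = 4746
Group 3: 6993 * 0.949 = 6636
Group 4: 5047 * 0.93 = 4694
Group 5: 1644 * 0.925 = 1521
Group 6: 8649 * 0.926 + 16533 * 0.432 = 8009 + 7142 = 15151
Net migration: Group 2 + 150 → 4896; Group 3 − 100 → 6536
Giving 4199 / 4896 / 6536 / 4694 / 1521 / 15151.
Scenario A total after 4 periods: 36997
Scenario B projection —
— Period 1 —
Births: 12100 * 0.264 = 3194, 13200 * 0.083 = 1096, 6500 * 0.374 = 2431 → total 6721
Group 2: 1900 * 0.957 = 1818
Group 3: 10700 * 0.949 = 10154
Group 4: 12100 * 0.93 = 11253
Group 5: 13200 * 0.925 = 12210
Group 6: 6500 * 0.926 + 11000 * 0.432 = 6019 + 4752 = 10771
Net migration: Group 2 + 150 → 1968; Group 3 − 100 → 10054
Giving 6721 / 1968 / 10054 / 11253 / 12210 / 10771.
— Period 2 —
Births: 10054 * 0.264 = 2654, 11253 * 0.083 = 934, 12210 * 0.374 = 4567 → total 8155
Group 2: 6721 * 0.957 = 6432
Group 3: 1968 * 0.949 = 1868
Group 4: 10054 * 0.93 = 9350
Group 5: 11253 * 0.925 = 10409
Group 6: 12210 * 0.926 + 10771 * 0.432 = 11306 + 4653 = 15959
Net migration: Group 2 + 150 → 6582; Group 3 − 100 → 1768
Giving 8155 / 6582 / 1768 / 9350 / 10409 / 15959.
— Period 3 —
Births: 1768 * 0.264 = 467, 9350 * 0.083 = 776, 10409 * 0.374 = 3893 → total 5136
Group 2: 8155 * 0.957 = 7804
Group 3: 6582 * 0.949 = 6246
Group 4: 1768 * 0.93 = 1644
Group 5: 9350 * 0.925 = 8649
Group 6: 10409 * 0.926 + 15959 * 0.432 = 9639 + 6894 = 16533
Net migration: Group 2 + 150 → 7954; Group 3 − 100 → 6146
Giving 5136 / 7954 / 6146 / 1644 / 8649 / 16533.
— Period 4 —
Births: 6146 * 0.264 = 1623, 1644 * 0.083 = 136, 8649 * 0.374 = 3235 → total 4994
Group 2: 5136 * 0.957 = 4915
Group 3: 7954 * 0.949 = 7548
Group 4: 6146 * 0.93 = 5716
Group 5: 1644 * 0.925 = 1521
Group 6: 8649 * 0.926 + 16533 * 0.432 = 8009 + 7142 = 15151
Net migration: Group 2 + 150 → 5065; Group 3 − 100 → 7448
Giving 4994 / 5065 / 7448 / 5716 / 1521 / 15151.
Scenario B total after 4 periods: 39895
Difference B − A = 39895 − 36997 = 2898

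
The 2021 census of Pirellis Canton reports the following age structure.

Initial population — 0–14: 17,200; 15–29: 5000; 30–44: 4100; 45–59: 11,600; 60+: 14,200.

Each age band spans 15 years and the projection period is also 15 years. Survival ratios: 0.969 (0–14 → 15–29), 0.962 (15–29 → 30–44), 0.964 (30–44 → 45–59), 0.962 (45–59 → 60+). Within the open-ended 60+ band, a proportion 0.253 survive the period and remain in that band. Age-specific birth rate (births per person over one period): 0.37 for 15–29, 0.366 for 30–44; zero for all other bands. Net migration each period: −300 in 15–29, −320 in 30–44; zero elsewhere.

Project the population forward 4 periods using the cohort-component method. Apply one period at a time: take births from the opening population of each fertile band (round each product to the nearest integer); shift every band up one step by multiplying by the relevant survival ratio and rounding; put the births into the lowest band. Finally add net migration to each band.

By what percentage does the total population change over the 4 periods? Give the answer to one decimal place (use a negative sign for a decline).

-33.5

After projecting period 1:
Births: 5000 * 0.37 = 1850, 4100 * 0.366 = 1501 → total 3351
15–29: 17200 * 0.969 = 16667
30–44: 5000 * 0.962 = 4810
45–59: 4100 * 0.964 = 3952
60+: 11600 * 0.962 + 14200 * 0.253 = 11159 + 3593 = 14752
Net migration: 15–29 − 300 → 16367; 30–44 − 320 → 4490
→ [3351, 16367, 4490, 3952, 14752]
After projecting period 2:
Births: 16367 * 0.37 = 6056, 4490 * 0.366 = 1643 → total 7699
15–29: 3351 * 0.969 = 3247
30–44: 16367 * 0.962 = 15745
45–59: 4490 * 0.964 = 4328
60+: 3952 * 0.962 + 14752 * 0.253 = 3802 + 3732 = 7534
Net migration: 15–29 − 300 → 2947; 30–44 − 320 → 15425
→ [7699, 2947, 15425, 4328, 7534]
After projecting period 3:
Births: 2947 * 0.37 = 1090, 15425 * 0.366 = 5646 → total 6736
15–29: 7699 * 0.969 = 7460
30–44: 2947 * 0.962 = 2835
45–59: 15425 * 0.964 = 14870
60+: 4328 * 0.962 + 7534 * 0.253 = 4164 + 1906 = 6070
Net migration: 15–29 − 300 → 7160; 30–44 − 320 → 2515
→ [6736, 7160, 2515, 14870, 6070]
After projecting period 4:
Births: 7160 * 0.37 = 2649, 2515 * 0.366 = 920 → total 3569
15–29: 6736 * 0.969 = 6527
30–44: 7160 * 0.962 = 6888
45–59: 2515 * 0.964 = 2424
60+: 14870 * 0.962 + 6070 * 0.253 = 14305 + 1536 = 15841
Net migration: 15–29 − 300 → 6227; 30–44 − 320 → 6568
→ [3569, 6227, 6568, 2424, 15841]
Total: 52100 → 34629; change = -17471; percentage change = -33.5%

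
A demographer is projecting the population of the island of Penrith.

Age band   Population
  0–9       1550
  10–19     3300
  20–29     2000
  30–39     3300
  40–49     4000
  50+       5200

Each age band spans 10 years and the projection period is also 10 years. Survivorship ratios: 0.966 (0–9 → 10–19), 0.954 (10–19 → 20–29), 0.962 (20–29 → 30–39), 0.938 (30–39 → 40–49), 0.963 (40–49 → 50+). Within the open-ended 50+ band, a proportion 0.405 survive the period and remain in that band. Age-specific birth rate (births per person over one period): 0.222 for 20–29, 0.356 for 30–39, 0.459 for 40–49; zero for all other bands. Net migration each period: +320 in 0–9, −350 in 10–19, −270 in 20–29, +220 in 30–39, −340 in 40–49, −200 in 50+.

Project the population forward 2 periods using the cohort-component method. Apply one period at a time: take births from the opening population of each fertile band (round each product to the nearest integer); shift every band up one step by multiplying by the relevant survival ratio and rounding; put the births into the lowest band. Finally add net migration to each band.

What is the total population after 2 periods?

16553

Period 1.
Births: 2000 * 0.222 = 444, 3300 * 0.356 = 1175, 4000 * 0.459 = 1836 → 3455
10–19: 1550 * 0.966 = 1497
20–29: 3300 * 0.954 = 3148
30–39: 2000 * 0.962 = 1924
40–49: 3300 * 0.938 = 3095
50+: 4000 * 0.963 + 5200 * 0.405 = 3852 + 2106 = 5958
Net migration: 0–9 + 320 → 3775; 10–19 − 350 → 1147; 20–29 − 270 → 2878; 30–39 + 220 → 2144; 40–49 − 340 → 2755; 50+ − 200 → 5758
Population now: 0–9=3775, 10–19=1147, 20–29=2878, 30–39=2144, 40–49=2755, 50+=5758
Period 2.
Births: 2878 * 0.222 = 639, 2144 * 0.356 = 763, 2755 * 0.459 = 1265 → 2667
10–19: 3775 * 0.966 = 3647
20–29: 1147 * 0.954 = 1094
30–39: 2878 * 0.962 = 2769
40–49: 2144 * 0.938 = 2011
50+: 2755 * 0.963 + 5758 * 0.405 = 2653 + 2332 = 4985
Net migration: 0–9 + 320 → 2987; 10–19 − 350 → 3297; 20–29 − 270 → 824; 30–39 + 220 → 2989; 40–49 − 340 → 1671; 50+ − 200 → 4785
Population now: 0–9=2987, 10–19=3297, 20–29=824, 30–39=2989, 40–49=1671, 50+=4785
Total after period 2: 2987 + 3297 + 824 + 2989 + 1671 + 4785 = 16553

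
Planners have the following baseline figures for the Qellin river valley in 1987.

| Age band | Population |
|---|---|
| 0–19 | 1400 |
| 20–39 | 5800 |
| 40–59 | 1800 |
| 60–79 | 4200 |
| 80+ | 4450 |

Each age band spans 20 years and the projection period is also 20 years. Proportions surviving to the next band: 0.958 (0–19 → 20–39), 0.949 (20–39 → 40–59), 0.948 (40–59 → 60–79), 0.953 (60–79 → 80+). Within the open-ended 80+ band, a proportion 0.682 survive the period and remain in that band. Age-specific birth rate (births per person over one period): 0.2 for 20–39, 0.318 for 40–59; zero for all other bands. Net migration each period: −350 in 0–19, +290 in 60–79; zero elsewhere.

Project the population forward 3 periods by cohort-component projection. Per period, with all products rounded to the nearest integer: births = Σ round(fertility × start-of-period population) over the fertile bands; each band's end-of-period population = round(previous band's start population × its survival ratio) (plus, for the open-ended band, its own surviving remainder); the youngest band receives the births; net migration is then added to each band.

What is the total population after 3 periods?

(Groups numbered youngest = 1 to oldest = 5.)
Period 1.
Births: 5800 * 0.2 = 1160 ; 1800 * 0.318 = 572 → total 1732
Group 2: 1400 * 0.958 = 1341
Group 3: 5800 * 0.949 = 5504
Group 4: 1800 * 0.948 = 1706
Group 5: 4200 * 0.953 + 4450 * 0.682 = 4003 + 3035 = 7038
Net migration: Group 1 − 350 → 1382; Group 4 + 290 → 1996
End of period: [1382, 1341, 5504, 1996, 7038]
Period 2.
Births: 1341 * 0.2 = 268 ; 5504 * 0.318 = 1750 → total 2018
Group 2: 1382 * 0.958 = 1324
Group 3: 1341 * 0.949 = 1273
Group 4: 5504 * 0.948 = 5218
Group 5: 1996 * 0.953 + 7038 * 0.682 = 1902 + 4800 = 6702
Net migration: Group 1 − 350 → 1668; Group 4 + 290 → 5508
End of period: [1668, 1324, 1273, 5508, 6702]
Period 3.
Births: 1324 * 0.2 = 265 ; 1273 * 0.318 = 405 → total 670
Group 2: 1668 * 0.958 = 1598
Group 3: 1324 * 0.949 = 1256
Group 4: 1273 * 0.948 = 1207
Group 5: 5508 * 0.953 + 6702 * 0.682 = 5249 + 4571 = 9820
Net migration: Group 1 − 350 → 320; Group 4 + 290 → 1497
End of period: [320, 1598, 1256, 1497, 9820]
Total after period 3: 320 + 1598 + 1256 + 1497 + 9820 = 14491

14491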